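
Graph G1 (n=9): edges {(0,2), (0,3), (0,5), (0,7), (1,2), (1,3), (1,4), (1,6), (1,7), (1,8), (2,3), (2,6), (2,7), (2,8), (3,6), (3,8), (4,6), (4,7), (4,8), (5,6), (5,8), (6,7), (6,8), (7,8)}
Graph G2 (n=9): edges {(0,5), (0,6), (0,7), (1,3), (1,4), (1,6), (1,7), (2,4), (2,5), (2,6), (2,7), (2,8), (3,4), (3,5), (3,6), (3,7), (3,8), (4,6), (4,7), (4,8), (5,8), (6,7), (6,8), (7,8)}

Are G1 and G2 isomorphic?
Yes, isomorphic

The graphs are isomorphic.
One valid mapping φ: V(G1) → V(G2): 0→5, 1→4, 2→8, 3→2, 4→1, 5→0, 6→7, 7→3, 8→6

Verify φ preserves adjacency — for each edge of G1, its image is an edge of G2:
  (0,2) → (φ(0),φ(2)) = (5,8) ∈ E(G2) ✓
  (0,3) → (φ(0),φ(3)) = (2,5) ∈ E(G2) ✓
  (0,5) → (φ(0),φ(5)) = (0,5) ∈ E(G2) ✓
  (0,7) → (φ(0),φ(7)) = (3,5) ∈ E(G2) ✓
  (1,2) → (φ(1),φ(2)) = (4,8) ∈ E(G2) ✓
  (1,3) → (φ(1),φ(3)) = (2,4) ∈ E(G2) ✓
  (1,4) → (φ(1),φ(4)) = (1,4) ∈ E(G2) ✓
  (1,6) → (φ(1),φ(6)) = (4,7) ∈ E(G2) ✓
  (1,7) → (φ(1),φ(7)) = (3,4) ∈ E(G2) ✓
  (1,8) → (φ(1),φ(8)) = (4,6) ∈ E(G2) ✓
  (2,3) → (φ(2),φ(3)) = (2,8) ∈ E(G2) ✓
  (2,6) → (φ(2),φ(6)) = (7,8) ∈ E(G2) ✓
  (2,7) → (φ(2),φ(7)) = (3,8) ∈ E(G2) ✓
  (2,8) → (φ(2),φ(8)) = (6,8) ∈ E(G2) ✓
  (3,6) → (φ(3),φ(6)) = (2,7) ∈ E(G2) ✓
  (3,8) → (φ(3),φ(8)) = (2,6) ∈ E(G2) ✓
  (4,6) → (φ(4),φ(6)) = (1,7) ∈ E(G2) ✓
  (4,7) → (φ(4),φ(7)) = (1,3) ∈ E(G2) ✓
  (4,8) → (φ(4),φ(8)) = (1,6) ∈ E(G2) ✓
  (5,6) → (φ(5),φ(6)) = (0,7) ∈ E(G2) ✓
  (5,8) → (φ(5),φ(8)) = (0,6) ∈ E(G2) ✓
  (6,7) → (φ(6),φ(7)) = (3,7) ∈ E(G2) ✓
  (6,8) → (φ(6),φ(8)) = (6,7) ∈ E(G2) ✓
  (7,8) → (φ(7),φ(8)) = (3,6) ∈ E(G2) ✓
All 24 edges of G1 map to edges of G2, and |E(G1)| = |E(G2)| = 24, so φ is a bijection on edges as well as vertices. Hence G1 ≅ G2.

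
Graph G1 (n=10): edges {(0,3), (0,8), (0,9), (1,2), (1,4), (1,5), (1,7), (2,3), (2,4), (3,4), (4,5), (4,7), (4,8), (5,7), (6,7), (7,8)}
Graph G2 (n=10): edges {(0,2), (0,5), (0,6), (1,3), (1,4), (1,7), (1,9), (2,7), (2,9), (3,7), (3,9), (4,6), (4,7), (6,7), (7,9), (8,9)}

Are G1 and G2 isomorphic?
Yes, isomorphic

The graphs are isomorphic.
One valid mapping φ: V(G1) → V(G2): 0→0, 1→1, 2→4, 3→6, 4→7, 5→3, 6→8, 7→9, 8→2, 9→5

Verify φ preserves adjacency — for each edge of G1, its image is an edge of G2:
  (0,3) → (φ(0),φ(3)) = (0,6) ∈ E(G2) ✓
  (0,8) → (φ(0),φ(8)) = (0,2) ∈ E(G2) ✓
  (0,9) → (φ(0),φ(9)) = (0,5) ∈ E(G2) ✓
  (1,2) → (φ(1),φ(2)) = (1,4) ∈ E(G2) ✓
  (1,4) → (φ(1),φ(4)) = (1,7) ∈ E(G2) ✓
  (1,5) → (φ(1),φ(5)) = (1,3) ∈ E(G2) ✓
  (1,7) → (φ(1),φ(7)) = (1,9) ∈ E(G2) ✓
  (2,3) → (φ(2),φ(3)) = (4,6) ∈ E(G2) ✓
  (2,4) → (φ(2),φ(4)) = (4,7) ∈ E(G2) ✓
  (3,4) → (φ(3),φ(4)) = (6,7) ∈ E(G2) ✓
  (4,5) → (φ(4),φ(5)) = (3,7) ∈ E(G2) ✓
  (4,7) → (φ(4),φ(7)) = (7,9) ∈ E(G2) ✓
  (4,8) → (φ(4),φ(8)) = (2,7) ∈ E(G2) ✓
  (5,7) → (φ(5),φ(7)) = (3,9) ∈ E(G2) ✓
  (6,7) → (φ(6),φ(7)) = (8,9) ∈ E(G2) ✓
  (7,8) → (φ(7),φ(8)) = (2,9) ∈ E(G2) ✓
All 16 edges of G1 map to edges of G2, and |E(G1)| = |E(G2)| = 16, so φ is a bijection on edges as well as vertices. Hence G1 ≅ G2.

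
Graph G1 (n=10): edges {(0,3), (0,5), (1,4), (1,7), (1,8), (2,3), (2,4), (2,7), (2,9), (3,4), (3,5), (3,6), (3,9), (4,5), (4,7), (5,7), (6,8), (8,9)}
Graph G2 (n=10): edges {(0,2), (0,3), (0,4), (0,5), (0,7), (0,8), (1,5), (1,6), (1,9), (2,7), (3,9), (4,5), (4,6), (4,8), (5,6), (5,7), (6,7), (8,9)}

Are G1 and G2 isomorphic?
Yes, isomorphic

The graphs are isomorphic.
One valid mapping φ: V(G1) → V(G2): 0→2, 1→1, 2→4, 3→0, 4→5, 5→7, 6→3, 7→6, 8→9, 9→8

Verify φ preserves adjacency — for each edge of G1, its image is an edge of G2:
  (0,3) → (φ(0),φ(3)) = (0,2) ∈ E(G2) ✓
  (0,5) → (φ(0),φ(5)) = (2,7) ∈ E(G2) ✓
  (1,4) → (φ(1),φ(4)) = (1,5) ∈ E(G2) ✓
  (1,7) → (φ(1),φ(7)) = (1,6) ∈ E(G2) ✓
  (1,8) → (φ(1),φ(8)) = (1,9) ∈ E(G2) ✓
  (2,3) → (φ(2),φ(3)) = (0,4) ∈ E(G2) ✓
  (2,4) → (φ(2),φ(4)) = (4,5) ∈ E(G2) ✓
  (2,7) → (φ(2),φ(7)) = (4,6) ∈ E(G2) ✓
  (2,9) → (φ(2),φ(9)) = (4,8) ∈ E(G2) ✓
  (3,4) → (φ(3),φ(4)) = (0,5) ∈ E(G2) ✓
  (3,5) → (φ(3),φ(5)) = (0,7) ∈ E(G2) ✓
  (3,6) → (φ(3),φ(6)) = (0,3) ∈ E(G2) ✓
  (3,9) → (φ(3),φ(9)) = (0,8) ∈ E(G2) ✓
  (4,5) → (φ(4),φ(5)) = (5,7) ∈ E(G2) ✓
  (4,7) → (φ(4),φ(7)) = (5,6) ∈ E(G2) ✓
  (5,7) → (φ(5),φ(7)) = (6,7) ∈ E(G2) ✓
  (6,8) → (φ(6),φ(8)) = (3,9) ∈ E(G2) ✓
  (8,9) → (φ(8),φ(9)) = (8,9) ∈ E(G2) ✓
All 18 edges of G1 map to edges of G2, and |E(G1)| = |E(G2)| = 18, so φ is a bijection on edges as well as vertices. Hence G1 ≅ G2.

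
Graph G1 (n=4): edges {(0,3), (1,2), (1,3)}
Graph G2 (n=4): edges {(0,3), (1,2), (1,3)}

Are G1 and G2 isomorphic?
Yes, isomorphic

The graphs are isomorphic.
One valid mapping φ: V(G1) → V(G2): 0→0, 1→1, 2→2, 3→3

Verify φ preserves adjacency — for each edge of G1, its image is an edge of G2:
  (0,3) → (φ(0),φ(3)) = (0,3) ∈ E(G2) ✓
  (1,2) → (φ(1),φ(2)) = (1,2) ∈ E(G2) ✓
  (1,3) → (φ(1),φ(3)) = (1,3) ∈ E(G2) ✓
All 3 edges of G1 map to edges of G2, and |E(G1)| = |E(G2)| = 3, so φ is a bijection on edges as well as vertices. Hence G1 ≅ G2.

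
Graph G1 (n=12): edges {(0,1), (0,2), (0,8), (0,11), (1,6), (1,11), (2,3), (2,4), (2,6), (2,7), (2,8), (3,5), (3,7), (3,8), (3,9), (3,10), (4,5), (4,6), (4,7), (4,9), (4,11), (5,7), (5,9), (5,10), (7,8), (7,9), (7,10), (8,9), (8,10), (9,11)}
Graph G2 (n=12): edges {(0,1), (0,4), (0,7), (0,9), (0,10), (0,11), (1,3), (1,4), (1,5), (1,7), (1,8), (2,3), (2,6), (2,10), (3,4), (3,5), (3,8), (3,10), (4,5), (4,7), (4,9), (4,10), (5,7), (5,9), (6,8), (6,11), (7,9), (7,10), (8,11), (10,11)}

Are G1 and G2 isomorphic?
Yes, isomorphic

The graphs are isomorphic.
One valid mapping φ: V(G1) → V(G2): 0→11, 1→6, 2→10, 3→7, 4→3, 5→5, 6→2, 7→4, 8→0, 9→1, 10→9, 11→8

Verify φ preserves adjacency — for each edge of G1, its image is an edge of G2:
  (0,1) → (φ(0),φ(1)) = (6,11) ∈ E(G2) ✓
  (0,2) → (φ(0),φ(2)) = (10,11) ∈ E(G2) ✓
  (0,8) → (φ(0),φ(8)) = (0,11) ∈ E(G2) ✓
  (0,11) → (φ(0),φ(11)) = (8,11) ∈ E(G2) ✓
  (1,6) → (φ(1),φ(6)) = (2,6) ∈ E(G2) ✓
  (1,11) → (φ(1),φ(11)) = (6,8) ∈ E(G2) ✓
  (2,3) → (φ(2),φ(3)) = (7,10) ∈ E(G2) ✓
  (2,4) → (φ(2),φ(4)) = (3,10) ∈ E(G2) ✓
  (2,6) → (φ(2),φ(6)) = (2,10) ∈ E(G2) ✓
  (2,7) → (φ(2),φ(7)) = (4,10) ∈ E(G2) ✓
  (2,8) → (φ(2),φ(8)) = (0,10) ∈ E(G2) ✓
  (3,5) → (φ(3),φ(5)) = (5,7) ∈ E(G2) ✓
  (3,7) → (φ(3),φ(7)) = (4,7) ∈ E(G2) ✓
  (3,8) → (φ(3),φ(8)) = (0,7) ∈ E(G2) ✓
  (3,9) → (φ(3),φ(9)) = (1,7) ∈ E(G2) ✓
  (3,10) → (φ(3),φ(10)) = (7,9) ∈ E(G2) ✓
  (4,5) → (φ(4),φ(5)) = (3,5) ∈ E(G2) ✓
  (4,6) → (φ(4),φ(6)) = (2,3) ∈ E(G2) ✓
  (4,7) → (φ(4),φ(7)) = (3,4) ∈ E(G2) ✓
  (4,9) → (φ(4),φ(9)) = (1,3) ∈ E(G2) ✓
  (4,11) → (φ(4),φ(11)) = (3,8) ∈ E(G2) ✓
  (5,7) → (φ(5),φ(7)) = (4,5) ∈ E(G2) ✓
  (5,9) → (φ(5),φ(9)) = (1,5) ∈ E(G2) ✓
  (5,10) → (φ(5),φ(10)) = (5,9) ∈ E(G2) ✓
  (7,8) → (φ(7),φ(8)) = (0,4) ∈ E(G2) ✓
  (7,9) → (φ(7),φ(9)) = (1,4) ∈ E(G2) ✓
  (7,10) → (φ(7),φ(10)) = (4,9) ∈ E(G2) ✓
  (8,9) → (φ(8),φ(9)) = (0,1) ∈ E(G2) ✓
  (8,10) → (φ(8),φ(10)) = (0,9) ∈ E(G2) ✓
  (9,11) → (φ(9),φ(11)) = (1,8) ∈ E(G2) ✓
All 30 edges of G1 map to edges of G2, and |E(G1)| = |E(G2)| = 30, so φ is a bijection on edges as well as vertices. Hence G1 ≅ G2.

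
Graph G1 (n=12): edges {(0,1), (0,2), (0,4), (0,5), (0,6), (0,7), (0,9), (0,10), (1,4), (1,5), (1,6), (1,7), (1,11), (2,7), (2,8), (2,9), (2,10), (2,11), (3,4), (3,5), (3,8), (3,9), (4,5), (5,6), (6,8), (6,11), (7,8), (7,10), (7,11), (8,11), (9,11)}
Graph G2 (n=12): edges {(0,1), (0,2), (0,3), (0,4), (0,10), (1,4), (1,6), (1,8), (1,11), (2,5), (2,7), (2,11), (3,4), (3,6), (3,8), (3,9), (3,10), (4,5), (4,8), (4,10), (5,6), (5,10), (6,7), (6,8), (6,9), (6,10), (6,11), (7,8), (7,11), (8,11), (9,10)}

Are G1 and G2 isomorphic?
Yes, isomorphic

The graphs are isomorphic.
One valid mapping φ: V(G1) → V(G2): 0→6, 1→8, 2→10, 3→2, 4→7, 5→11, 6→1, 7→3, 8→0, 9→5, 10→9, 11→4

Verify φ preserves adjacency — for each edge of G1, its image is an edge of G2:
  (0,1) → (φ(0),φ(1)) = (6,8) ∈ E(G2) ✓
  (0,2) → (φ(0),φ(2)) = (6,10) ∈ E(G2) ✓
  (0,4) → (φ(0),φ(4)) = (6,7) ∈ E(G2) ✓
  (0,5) → (φ(0),φ(5)) = (6,11) ∈ E(G2) ✓
  (0,6) → (φ(0),φ(6)) = (1,6) ∈ E(G2) ✓
  (0,7) → (φ(0),φ(7)) = (3,6) ∈ E(G2) ✓
  (0,9) → (φ(0),φ(9)) = (5,6) ∈ E(G2) ✓
  (0,10) → (φ(0),φ(10)) = (6,9) ∈ E(G2) ✓
  (1,4) → (φ(1),φ(4)) = (7,8) ∈ E(G2) ✓
  (1,5) → (φ(1),φ(5)) = (8,11) ∈ E(G2) ✓
  (1,6) → (φ(1),φ(6)) = (1,8) ∈ E(G2) ✓
  (1,7) → (φ(1),φ(7)) = (3,8) ∈ E(G2) ✓
  (1,11) → (φ(1),φ(11)) = (4,8) ∈ E(G2) ✓
  (2,7) → (φ(2),φ(7)) = (3,10) ∈ E(G2) ✓
  (2,8) → (φ(2),φ(8)) = (0,10) ∈ E(G2) ✓
  (2,9) → (φ(2),φ(9)) = (5,10) ∈ E(G2) ✓
  (2,10) → (φ(2),φ(10)) = (9,10) ∈ E(G2) ✓
  (2,11) → (φ(2),φ(11)) = (4,10) ∈ E(G2) ✓
  (3,4) → (φ(3),φ(4)) = (2,7) ∈ E(G2) ✓
  (3,5) → (φ(3),φ(5)) = (2,11) ∈ E(G2) ✓
  (3,8) → (φ(3),φ(8)) = (0,2) ∈ E(G2) ✓
  (3,9) → (φ(3),φ(9)) = (2,5) ∈ E(G2) ✓
  (4,5) → (φ(4),φ(5)) = (7,11) ∈ E(G2) ✓
  (5,6) → (φ(5),φ(6)) = (1,11) ∈ E(G2) ✓
  (6,8) → (φ(6),φ(8)) = (0,1) ∈ E(G2) ✓
  (6,11) → (φ(6),φ(11)) = (1,4) ∈ E(G2) ✓
  (7,8) → (φ(7),φ(8)) = (0,3) ∈ E(G2) ✓
  (7,10) → (φ(7),φ(10)) = (3,9) ∈ E(G2) ✓
  (7,11) → (φ(7),φ(11)) = (3,4) ∈ E(G2) ✓
  (8,11) → (φ(8),φ(11)) = (0,4) ∈ E(G2) ✓
  (9,11) → (φ(9),φ(11)) = (4,5) ∈ E(G2) ✓
All 31 edges of G1 map to edges of G2, and |E(G1)| = |E(G2)| = 31, so φ is a bijection on edges as well as vertices. Hence G1 ≅ G2.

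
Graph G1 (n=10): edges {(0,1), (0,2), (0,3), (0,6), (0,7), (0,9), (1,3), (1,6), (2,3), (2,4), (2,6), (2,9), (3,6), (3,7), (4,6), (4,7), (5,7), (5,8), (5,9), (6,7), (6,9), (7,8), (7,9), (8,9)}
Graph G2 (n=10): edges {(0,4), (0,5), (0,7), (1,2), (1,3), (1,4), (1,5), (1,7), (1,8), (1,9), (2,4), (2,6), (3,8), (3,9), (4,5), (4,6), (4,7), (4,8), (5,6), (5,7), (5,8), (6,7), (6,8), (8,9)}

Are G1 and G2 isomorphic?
Yes, isomorphic

The graphs are isomorphic.
One valid mapping φ: V(G1) → V(G2): 0→5, 1→0, 2→6, 3→7, 4→2, 5→3, 6→4, 7→1, 8→9, 9→8

Verify φ preserves adjacency — for each edge of G1, its image is an edge of G2:
  (0,1) → (φ(0),φ(1)) = (0,5) ∈ E(G2) ✓
  (0,2) → (φ(0),φ(2)) = (5,6) ∈ E(G2) ✓
  (0,3) → (φ(0),φ(3)) = (5,7) ∈ E(G2) ✓
  (0,6) → (φ(0),φ(6)) = (4,5) ∈ E(G2) ✓
  (0,7) → (φ(0),φ(7)) = (1,5) ∈ E(G2) ✓
  (0,9) → (φ(0),φ(9)) = (5,8) ∈ E(G2) ✓
  (1,3) → (φ(1),φ(3)) = (0,7) ∈ E(G2) ✓
  (1,6) → (φ(1),φ(6)) = (0,4) ∈ E(G2) ✓
  (2,3) → (φ(2),φ(3)) = (6,7) ∈ E(G2) ✓
  (2,4) → (φ(2),φ(4)) = (2,6) ∈ E(G2) ✓
  (2,6) → (φ(2),φ(6)) = (4,6) ∈ E(G2) ✓
  (2,9) → (φ(2),φ(9)) = (6,8) ∈ E(G2) ✓
  (3,6) → (φ(3),φ(6)) = (4,7) ∈ E(G2) ✓
  (3,7) → (φ(3),φ(7)) = (1,7) ∈ E(G2) ✓
  (4,6) → (φ(4),φ(6)) = (2,4) ∈ E(G2) ✓
  (4,7) → (φ(4),φ(7)) = (1,2) ∈ E(G2) ✓
  (5,7) → (φ(5),φ(7)) = (1,3) ∈ E(G2) ✓
  (5,8) → (φ(5),φ(8)) = (3,9) ∈ E(G2) ✓
  (5,9) → (φ(5),φ(9)) = (3,8) ∈ E(G2) ✓
  (6,7) → (φ(6),φ(7)) = (1,4) ∈ E(G2) ✓
  (6,9) → (φ(6),φ(9)) = (4,8) ∈ E(G2) ✓
  (7,8) → (φ(7),φ(8)) = (1,9) ∈ E(G2) ✓
  (7,9) → (φ(7),φ(9)) = (1,8) ∈ E(G2) ✓
  (8,9) → (φ(8),φ(9)) = (8,9) ∈ E(G2) ✓
All 24 edges of G1 map to edges of G2, and |E(G1)| = |E(G2)| = 24, so φ is a bijection on edges as well as vertices. Hence G1 ≅ G2.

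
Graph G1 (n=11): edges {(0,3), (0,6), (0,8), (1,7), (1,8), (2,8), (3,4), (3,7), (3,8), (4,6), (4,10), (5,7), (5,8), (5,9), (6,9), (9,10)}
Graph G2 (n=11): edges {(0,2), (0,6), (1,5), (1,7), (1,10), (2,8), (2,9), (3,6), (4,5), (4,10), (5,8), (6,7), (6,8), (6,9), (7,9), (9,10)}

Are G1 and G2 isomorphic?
Yes, isomorphic

The graphs are isomorphic.
One valid mapping φ: V(G1) → V(G2): 0→7, 1→0, 2→3, 3→9, 4→10, 5→8, 6→1, 7→2, 8→6, 9→5, 10→4

Verify φ preserves adjacency — for each edge of G1, its image is an edge of G2:
  (0,3) → (φ(0),φ(3)) = (7,9) ∈ E(G2) ✓
  (0,6) → (φ(0),φ(6)) = (1,7) ∈ E(G2) ✓
  (0,8) → (φ(0),φ(8)) = (6,7) ∈ E(G2) ✓
  (1,7) → (φ(1),φ(7)) = (0,2) ∈ E(G2) ✓
  (1,8) → (φ(1),φ(8)) = (0,6) ∈ E(G2) ✓
  (2,8) → (φ(2),φ(8)) = (3,6) ∈ E(G2) ✓
  (3,4) → (φ(3),φ(4)) = (9,10) ∈ E(G2) ✓
  (3,7) → (φ(3),φ(7)) = (2,9) ∈ E(G2) ✓
  (3,8) → (φ(3),φ(8)) = (6,9) ∈ E(G2) ✓
  (4,6) → (φ(4),φ(6)) = (1,10) ∈ E(G2) ✓
  (4,10) → (φ(4),φ(10)) = (4,10) ∈ E(G2) ✓
  (5,7) → (φ(5),φ(7)) = (2,8) ∈ E(G2) ✓
  (5,8) → (φ(5),φ(8)) = (6,8) ∈ E(G2) ✓
  (5,9) → (φ(5),φ(9)) = (5,8) ∈ E(G2) ✓
  (6,9) → (φ(6),φ(9)) = (1,5) ∈ E(G2) ✓
  (9,10) → (φ(9),φ(10)) = (4,5) ∈ E(G2) ✓
All 16 edges of G1 map to edges of G2, and |E(G1)| = |E(G2)| = 16, so φ is a bijection on edges as well as vertices. Hence G1 ≅ G2.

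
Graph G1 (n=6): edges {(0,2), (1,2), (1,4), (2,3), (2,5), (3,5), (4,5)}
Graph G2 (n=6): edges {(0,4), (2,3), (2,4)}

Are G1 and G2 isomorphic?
No, not isomorphic

The graphs are NOT isomorphic.

Connected components of G1: 1 component(s) with vertex sets [[0, 1, 2, 3, 4, 5]], sizes [6].
Connected components of G2: 3 component(s) with vertex sets [[1], [5], [0, 2, 3, 4]], sizes [1, 1, 4].
The number of connected components (and the multiset of component sizes) is an isomorphism invariant — an isomorphism maps each component of G1 bijectively onto a component of G2. Since G1 has 1 component(s) and G2 has 3, they cannot be isomorphic.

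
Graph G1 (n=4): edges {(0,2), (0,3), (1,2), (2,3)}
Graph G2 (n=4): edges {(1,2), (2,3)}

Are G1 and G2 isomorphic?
No, not isomorphic

The graphs are NOT isomorphic.

Counting triangles (3-cliques): G1 has 1, G2 has 0.
Triangle count is an isomorphism invariant, so differing triangle counts rule out isomorphism.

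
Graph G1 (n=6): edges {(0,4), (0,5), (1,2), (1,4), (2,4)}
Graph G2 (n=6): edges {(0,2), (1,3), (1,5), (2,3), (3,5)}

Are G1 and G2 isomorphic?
Yes, isomorphic

The graphs are isomorphic.
One valid mapping φ: V(G1) → V(G2): 0→2, 1→5, 2→1, 3→4, 4→3, 5→0

Verify φ preserves adjacency — for each edge of G1, its image is an edge of G2:
  (0,4) → (φ(0),φ(4)) = (2,3) ∈ E(G2) ✓
  (0,5) → (φ(0),φ(5)) = (0,2) ∈ E(G2) ✓
  (1,2) → (φ(1),φ(2)) = (1,5) ∈ E(G2) ✓
  (1,4) → (φ(1),φ(4)) = (3,5) ∈ E(G2) ✓
  (2,4) → (φ(2),φ(4)) = (1,3) ∈ E(G2) ✓
All 5 edges of G1 map to edges of G2, and |E(G1)| = |E(G2)| = 5, so φ is a bijection on edges as well as vertices. Hence G1 ≅ G2.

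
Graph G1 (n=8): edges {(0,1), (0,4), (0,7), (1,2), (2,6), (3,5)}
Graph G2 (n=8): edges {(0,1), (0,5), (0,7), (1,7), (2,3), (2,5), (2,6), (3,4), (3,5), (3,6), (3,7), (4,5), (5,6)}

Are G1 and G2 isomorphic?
No, not isomorphic

The graphs are NOT isomorphic.

Counting triangles (3-cliques): G1 has 0, G2 has 6.
Triangle count is an isomorphism invariant, so differing triangle counts rule out isomorphism.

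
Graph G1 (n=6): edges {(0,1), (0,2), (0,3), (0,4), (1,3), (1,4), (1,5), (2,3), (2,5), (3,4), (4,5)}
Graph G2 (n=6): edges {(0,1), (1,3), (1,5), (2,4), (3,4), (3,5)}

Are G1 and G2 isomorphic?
No, not isomorphic

The graphs are NOT isomorphic.

Degrees in G1: deg(0)=4, deg(1)=4, deg(2)=3, deg(3)=4, deg(4)=4, deg(5)=3.
Sorted degree sequence of G1: [4, 4, 4, 4, 3, 3].
Degrees in G2: deg(0)=1, deg(1)=3, deg(2)=1, deg(3)=3, deg(4)=2, deg(5)=2.
Sorted degree sequence of G2: [3, 3, 2, 2, 1, 1].
The (sorted) degree sequence is an isomorphism invariant, so since G1 and G2 have different degree sequences they cannot be isomorphic.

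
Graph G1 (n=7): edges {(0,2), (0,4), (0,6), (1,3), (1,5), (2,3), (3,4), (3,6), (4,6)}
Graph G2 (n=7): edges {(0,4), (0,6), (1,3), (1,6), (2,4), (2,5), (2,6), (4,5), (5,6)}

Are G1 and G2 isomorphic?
Yes, isomorphic

The graphs are isomorphic.
One valid mapping φ: V(G1) → V(G2): 0→4, 1→1, 2→0, 3→6, 4→2, 5→3, 6→5

Verify φ preserves adjacency — for each edge of G1, its image is an edge of G2:
  (0,2) → (φ(0),φ(2)) = (0,4) ∈ E(G2) ✓
  (0,4) → (φ(0),φ(4)) = (2,4) ∈ E(G2) ✓
  (0,6) → (φ(0),φ(6)) = (4,5) ∈ E(G2) ✓
  (1,3) → (φ(1),φ(3)) = (1,6) ∈ E(G2) ✓
  (1,5) → (φ(1),φ(5)) = (1,3) ∈ E(G2) ✓
  (2,3) → (φ(2),φ(3)) = (0,6) ∈ E(G2) ✓
  (3,4) → (φ(3),φ(4)) = (2,6) ∈ E(G2) ✓
  (3,6) → (φ(3),φ(6)) = (5,6) ∈ E(G2) ✓
  (4,6) → (φ(4),φ(6)) = (2,5) ∈ E(G2) ✓
All 9 edges of G1 map to edges of G2, and |E(G1)| = |E(G2)| = 9, so φ is a bijection on edges as well as vertices. Hence G1 ≅ G2.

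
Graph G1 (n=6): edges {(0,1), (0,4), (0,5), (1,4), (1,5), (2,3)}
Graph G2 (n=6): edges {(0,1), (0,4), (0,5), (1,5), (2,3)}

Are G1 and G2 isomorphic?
No, not isomorphic

The graphs are NOT isomorphic.

Counting edges: G1 has 6 edge(s); G2 has 5 edge(s).
Edge count is an isomorphism invariant (a bijection on vertices induces a bijection on edges), so differing edge counts rule out isomorphism.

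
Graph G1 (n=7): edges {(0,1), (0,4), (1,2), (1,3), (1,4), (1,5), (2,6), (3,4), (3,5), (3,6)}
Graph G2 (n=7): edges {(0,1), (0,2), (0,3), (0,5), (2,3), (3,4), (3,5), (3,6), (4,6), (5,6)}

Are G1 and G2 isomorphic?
No, not isomorphic

The graphs are NOT isomorphic.

Counting triangles (3-cliques): G1 has 3, G2 has 4.
Triangle count is an isomorphism invariant, so differing triangle counts rule out isomorphism.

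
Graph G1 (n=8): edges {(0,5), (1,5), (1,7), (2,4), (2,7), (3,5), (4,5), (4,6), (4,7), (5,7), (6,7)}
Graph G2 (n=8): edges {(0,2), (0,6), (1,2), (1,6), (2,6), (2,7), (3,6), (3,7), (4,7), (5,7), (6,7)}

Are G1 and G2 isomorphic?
Yes, isomorphic

The graphs are isomorphic.
One valid mapping φ: V(G1) → V(G2): 0→4, 1→3, 2→0, 3→5, 4→2, 5→7, 6→1, 7→6

Verify φ preserves adjacency — for each edge of G1, its image is an edge of G2:
  (0,5) → (φ(0),φ(5)) = (4,7) ∈ E(G2) ✓
  (1,5) → (φ(1),φ(5)) = (3,7) ∈ E(G2) ✓
  (1,7) → (φ(1),φ(7)) = (3,6) ∈ E(G2) ✓
  (2,4) → (φ(2),φ(4)) = (0,2) ∈ E(G2) ✓
  (2,7) → (φ(2),φ(7)) = (0,6) ∈ E(G2) ✓
  (3,5) → (φ(3),φ(5)) = (5,7) ∈ E(G2) ✓
  (4,5) → (φ(4),φ(5)) = (2,7) ∈ E(G2) ✓
  (4,6) → (φ(4),φ(6)) = (1,2) ∈ E(G2) ✓
  (4,7) → (φ(4),φ(7)) = (2,6) ∈ E(G2) ✓
  (5,7) → (φ(5),φ(7)) = (6,7) ∈ E(G2) ✓
  (6,7) → (φ(6),φ(7)) = (1,6) ∈ E(G2) ✓
All 11 edges of G1 map to edges of G2, and |E(G1)| = |E(G2)| = 11, so φ is a bijection on edges as well as vertices. Hence G1 ≅ G2.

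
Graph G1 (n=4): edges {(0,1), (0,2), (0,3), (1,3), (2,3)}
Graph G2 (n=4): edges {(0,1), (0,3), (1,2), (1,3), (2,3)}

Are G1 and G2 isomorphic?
Yes, isomorphic

The graphs are isomorphic.
One valid mapping φ: V(G1) → V(G2): 0→1, 1→0, 2→2, 3→3

Verify φ preserves adjacency — for each edge of G1, its image is an edge of G2:
  (0,1) → (φ(0),φ(1)) = (0,1) ∈ E(G2) ✓
  (0,2) → (φ(0),φ(2)) = (1,2) ∈ E(G2) ✓
  (0,3) → (φ(0),φ(3)) = (1,3) ∈ E(G2) ✓
  (1,3) → (φ(1),φ(3)) = (0,3) ∈ E(G2) ✓
  (2,3) → (φ(2),φ(3)) = (2,3) ∈ E(G2) ✓
All 5 edges of G1 map to edges of G2, and |E(G1)| = |E(G2)| = 5, so φ is a bijection on edges as well as vertices. Hence G1 ≅ G2.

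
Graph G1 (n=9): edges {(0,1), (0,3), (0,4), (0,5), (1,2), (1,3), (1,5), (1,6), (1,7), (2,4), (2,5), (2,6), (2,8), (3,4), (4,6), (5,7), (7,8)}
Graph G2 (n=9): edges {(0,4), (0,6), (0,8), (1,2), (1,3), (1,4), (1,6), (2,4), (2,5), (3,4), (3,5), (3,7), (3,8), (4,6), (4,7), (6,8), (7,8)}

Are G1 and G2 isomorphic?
Yes, isomorphic

The graphs are isomorphic.
One valid mapping φ: V(G1) → V(G2): 0→6, 1→4, 2→3, 3→0, 4→8, 5→1, 6→7, 7→2, 8→5

Verify φ preserves adjacency — for each edge of G1, its image is an edge of G2:
  (0,1) → (φ(0),φ(1)) = (4,6) ∈ E(G2) ✓
  (0,3) → (φ(0),φ(3)) = (0,6) ∈ E(G2) ✓
  (0,4) → (φ(0),φ(4)) = (6,8) ∈ E(G2) ✓
  (0,5) → (φ(0),φ(5)) = (1,6) ∈ E(G2) ✓
  (1,2) → (φ(1),φ(2)) = (3,4) ∈ E(G2) ✓
  (1,3) → (φ(1),φ(3)) = (0,4) ∈ E(G2) ✓
  (1,5) → (φ(1),φ(5)) = (1,4) ∈ E(G2) ✓
  (1,6) → (φ(1),φ(6)) = (4,7) ∈ E(G2) ✓
  (1,7) → (φ(1),φ(7)) = (2,4) ∈ E(G2) ✓
  (2,4) → (φ(2),φ(4)) = (3,8) ∈ E(G2) ✓
  (2,5) → (φ(2),φ(5)) = (1,3) ∈ E(G2) ✓
  (2,6) → (φ(2),φ(6)) = (3,7) ∈ E(G2) ✓
  (2,8) → (φ(2),φ(8)) = (3,5) ∈ E(G2) ✓
  (3,4) → (φ(3),φ(4)) = (0,8) ∈ E(G2) ✓
  (4,6) → (φ(4),φ(6)) = (7,8) ∈ E(G2) ✓
  (5,7) → (φ(5),φ(7)) = (1,2) ∈ E(G2) ✓
  (7,8) → (φ(7),φ(8)) = (2,5) ∈ E(G2) ✓
All 17 edges of G1 map to edges of G2, and |E(G1)| = |E(G2)| = 17, so φ is a bijection on edges as well as vertices. Hence G1 ≅ G2.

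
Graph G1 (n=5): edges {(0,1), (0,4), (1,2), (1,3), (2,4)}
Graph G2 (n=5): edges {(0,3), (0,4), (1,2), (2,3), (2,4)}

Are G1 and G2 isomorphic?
Yes, isomorphic

The graphs are isomorphic.
One valid mapping φ: V(G1) → V(G2): 0→4, 1→2, 2→3, 3→1, 4→0

Verify φ preserves adjacency — for each edge of G1, its image is an edge of G2:
  (0,1) → (φ(0),φ(1)) = (2,4) ∈ E(G2) ✓
  (0,4) → (φ(0),φ(4)) = (0,4) ∈ E(G2) ✓
  (1,2) → (φ(1),φ(2)) = (2,3) ∈ E(G2) ✓
  (1,3) → (φ(1),φ(3)) = (1,2) ∈ E(G2) ✓
  (2,4) → (φ(2),φ(4)) = (0,3) ∈ E(G2) ✓
All 5 edges of G1 map to edges of G2, and |E(G1)| = |E(G2)| = 5, so φ is a bijection on edges as well as vertices. Hence G1 ≅ G2.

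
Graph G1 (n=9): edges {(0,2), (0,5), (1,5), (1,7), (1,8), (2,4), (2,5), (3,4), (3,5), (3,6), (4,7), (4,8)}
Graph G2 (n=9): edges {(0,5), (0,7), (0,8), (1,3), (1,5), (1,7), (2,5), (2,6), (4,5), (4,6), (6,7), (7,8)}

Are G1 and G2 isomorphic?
Yes, isomorphic

The graphs are isomorphic.
One valid mapping φ: V(G1) → V(G2): 0→8, 1→6, 2→0, 3→1, 4→5, 5→7, 6→3, 7→2, 8→4

Verify φ preserves adjacency — for each edge of G1, its image is an edge of G2:
  (0,2) → (φ(0),φ(2)) = (0,8) ∈ E(G2) ✓
  (0,5) → (φ(0),φ(5)) = (7,8) ∈ E(G2) ✓
  (1,5) → (φ(1),φ(5)) = (6,7) ∈ E(G2) ✓
  (1,7) → (φ(1),φ(7)) = (2,6) ∈ E(G2) ✓
  (1,8) → (φ(1),φ(8)) = (4,6) ∈ E(G2) ✓
  (2,4) → (φ(2),φ(4)) = (0,5) ∈ E(G2) ✓
  (2,5) → (φ(2),φ(5)) = (0,7) ∈ E(G2) ✓
  (3,4) → (φ(3),φ(4)) = (1,5) ∈ E(G2) ✓
  (3,5) → (φ(3),φ(5)) = (1,7) ∈ E(G2) ✓
  (3,6) → (φ(3),φ(6)) = (1,3) ∈ E(G2) ✓
  (4,7) → (φ(4),φ(7)) = (2,5) ∈ E(G2) ✓
  (4,8) → (φ(4),φ(8)) = (4,5) ∈ E(G2) ✓
All 12 edges of G1 map to edges of G2, and |E(G1)| = |E(G2)| = 12, so φ is a bijection on edges as well as vertices. Hence G1 ≅ G2.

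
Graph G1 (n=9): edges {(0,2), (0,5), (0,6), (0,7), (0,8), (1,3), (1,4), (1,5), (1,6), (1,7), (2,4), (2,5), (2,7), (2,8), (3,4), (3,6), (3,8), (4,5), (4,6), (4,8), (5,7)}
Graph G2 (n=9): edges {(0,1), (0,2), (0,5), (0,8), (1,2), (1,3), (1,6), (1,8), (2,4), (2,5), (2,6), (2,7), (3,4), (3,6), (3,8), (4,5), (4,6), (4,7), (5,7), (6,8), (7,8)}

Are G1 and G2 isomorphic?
Yes, isomorphic

The graphs are isomorphic.
One valid mapping φ: V(G1) → V(G2): 0→8, 1→4, 2→1, 3→5, 4→2, 5→6, 6→7, 7→3, 8→0

Verify φ preserves adjacency — for each edge of G1, its image is an edge of G2:
  (0,2) → (φ(0),φ(2)) = (1,8) ∈ E(G2) ✓
  (0,5) → (φ(0),φ(5)) = (6,8) ∈ E(G2) ✓
  (0,6) → (φ(0),φ(6)) = (7,8) ∈ E(G2) ✓
  (0,7) → (φ(0),φ(7)) = (3,8) ∈ E(G2) ✓
  (0,8) → (φ(0),φ(8)) = (0,8) ∈ E(G2) ✓
  (1,3) → (φ(1),φ(3)) = (4,5) ∈ E(G2) ✓
  (1,4) → (φ(1),φ(4)) = (2,4) ∈ E(G2) ✓
  (1,5) → (φ(1),φ(5)) = (4,6) ∈ E(G2) ✓
  (1,6) → (φ(1),φ(6)) = (4,7) ∈ E(G2) ✓
  (1,7) → (φ(1),φ(7)) = (3,4) ∈ E(G2) ✓
  (2,4) → (φ(2),φ(4)) = (1,2) ∈ E(G2) ✓
  (2,5) → (φ(2),φ(5)) = (1,6) ∈ E(G2) ✓
  (2,7) → (φ(2),φ(7)) = (1,3) ∈ E(G2) ✓
  (2,8) → (φ(2),φ(8)) = (0,1) ∈ E(G2) ✓
  (3,4) → (φ(3),φ(4)) = (2,5) ∈ E(G2) ✓
  (3,6) → (φ(3),φ(6)) = (5,7) ∈ E(G2) ✓
  (3,8) → (φ(3),φ(8)) = (0,5) ∈ E(G2) ✓
  (4,5) → (φ(4),φ(5)) = (2,6) ∈ E(G2) ✓
  (4,6) → (φ(4),φ(6)) = (2,7) ∈ E(G2) ✓
  (4,8) → (φ(4),φ(8)) = (0,2) ∈ E(G2) ✓
  (5,7) → (φ(5),φ(7)) = (3,6) ∈ E(G2) ✓
All 21 edges of G1 map to edges of G2, and |E(G1)| = |E(G2)| = 21, so φ is a bijection on edges as well as vertices. Hence G1 ≅ G2.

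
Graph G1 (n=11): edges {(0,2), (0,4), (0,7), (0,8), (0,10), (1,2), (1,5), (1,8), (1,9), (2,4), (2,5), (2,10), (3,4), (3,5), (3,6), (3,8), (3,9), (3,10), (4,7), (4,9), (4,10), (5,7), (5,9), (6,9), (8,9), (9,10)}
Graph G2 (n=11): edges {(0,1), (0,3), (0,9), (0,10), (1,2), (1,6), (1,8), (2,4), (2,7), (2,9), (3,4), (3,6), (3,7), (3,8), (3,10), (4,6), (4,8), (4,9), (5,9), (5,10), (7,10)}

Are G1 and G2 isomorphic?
No, not isomorphic

The graphs are NOT isomorphic.

Counting triangles (3-cliques): G1 has 15, G2 has 5.
Triangle count is an isomorphism invariant, so differing triangle counts rule out isomorphism.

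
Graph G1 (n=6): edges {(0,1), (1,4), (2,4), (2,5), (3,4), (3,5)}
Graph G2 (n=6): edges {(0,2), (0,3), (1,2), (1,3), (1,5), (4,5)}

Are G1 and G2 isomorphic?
Yes, isomorphic

The graphs are isomorphic.
One valid mapping φ: V(G1) → V(G2): 0→4, 1→5, 2→3, 3→2, 4→1, 5→0

Verify φ preserves adjacency — for each edge of G1, its image is an edge of G2:
  (0,1) → (φ(0),φ(1)) = (4,5) ∈ E(G2) ✓
  (1,4) → (φ(1),φ(4)) = (1,5) ∈ E(G2) ✓
  (2,4) → (φ(2),φ(4)) = (1,3) ∈ E(G2) ✓
  (2,5) → (φ(2),φ(5)) = (0,3) ∈ E(G2) ✓
  (3,4) → (φ(3),φ(4)) = (1,2) ∈ E(G2) ✓
  (3,5) → (φ(3),φ(5)) = (0,2) ∈ E(G2) ✓
All 6 edges of G1 map to edges of G2, and |E(G1)| = |E(G2)| = 6, so φ is a bijection on edges as well as vertices. Hence G1 ≅ G2.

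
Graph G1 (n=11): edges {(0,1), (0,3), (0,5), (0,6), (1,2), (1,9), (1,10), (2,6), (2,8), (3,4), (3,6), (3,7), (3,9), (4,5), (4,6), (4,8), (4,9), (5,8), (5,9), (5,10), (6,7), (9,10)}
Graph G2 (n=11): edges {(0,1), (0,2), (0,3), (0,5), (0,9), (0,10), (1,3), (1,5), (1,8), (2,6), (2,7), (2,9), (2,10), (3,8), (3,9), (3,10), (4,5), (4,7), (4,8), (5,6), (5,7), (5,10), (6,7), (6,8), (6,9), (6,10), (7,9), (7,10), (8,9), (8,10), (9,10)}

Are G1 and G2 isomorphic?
No, not isomorphic

The graphs are NOT isomorphic.

Counting triangles (3-cliques): G1 has 8, G2 has 29.
Triangle count is an isomorphism invariant, so differing triangle counts rule out isomorphism.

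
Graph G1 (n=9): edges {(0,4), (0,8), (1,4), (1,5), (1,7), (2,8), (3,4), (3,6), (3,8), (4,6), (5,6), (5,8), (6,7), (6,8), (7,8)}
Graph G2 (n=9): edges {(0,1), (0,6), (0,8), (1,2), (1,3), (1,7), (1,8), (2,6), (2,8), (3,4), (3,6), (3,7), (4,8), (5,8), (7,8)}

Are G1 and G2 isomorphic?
Yes, isomorphic

The graphs are isomorphic.
One valid mapping φ: V(G1) → V(G2): 0→4, 1→6, 2→5, 3→7, 4→3, 5→2, 6→1, 7→0, 8→8

Verify φ preserves adjacency — for each edge of G1, its image is an edge of G2:
  (0,4) → (φ(0),φ(4)) = (3,4) ∈ E(G2) ✓
  (0,8) → (φ(0),φ(8)) = (4,8) ∈ E(G2) ✓
  (1,4) → (φ(1),φ(4)) = (3,6) ∈ E(G2) ✓
  (1,5) → (φ(1),φ(5)) = (2,6) ∈ E(G2) ✓
  (1,7) → (φ(1),φ(7)) = (0,6) ∈ E(G2) ✓
  (2,8) → (φ(2),φ(8)) = (5,8) ∈ E(G2) ✓
  (3,4) → (φ(3),φ(4)) = (3,7) ∈ E(G2) ✓
  (3,6) → (φ(3),φ(6)) = (1,7) ∈ E(G2) ✓
  (3,8) → (φ(3),φ(8)) = (7,8) ∈ E(G2) ✓
  (4,6) → (φ(4),φ(6)) = (1,3) ∈ E(G2) ✓
  (5,6) → (φ(5),φ(6)) = (1,2) ∈ E(G2) ✓
  (5,8) → (φ(5),φ(8)) = (2,8) ∈ E(G2) ✓
  (6,7) → (φ(6),φ(7)) = (0,1) ∈ E(G2) ✓
  (6,8) → (φ(6),φ(8)) = (1,8) ∈ E(G2) ✓
  (7,8) → (φ(7),φ(8)) = (0,8) ∈ E(G2) ✓
All 15 edges of G1 map to edges of G2, and |E(G1)| = |E(G2)| = 15, so φ is a bijection on edges as well as vertices. Hence G1 ≅ G2.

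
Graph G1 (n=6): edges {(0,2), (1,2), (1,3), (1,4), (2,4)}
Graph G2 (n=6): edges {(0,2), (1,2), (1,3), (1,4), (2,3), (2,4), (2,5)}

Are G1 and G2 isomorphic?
No, not isomorphic

The graphs are NOT isomorphic.

Counting edges: G1 has 5 edge(s); G2 has 7 edge(s).
Edge count is an isomorphism invariant (a bijection on vertices induces a bijection on edges), so differing edge counts rule out isomorphism.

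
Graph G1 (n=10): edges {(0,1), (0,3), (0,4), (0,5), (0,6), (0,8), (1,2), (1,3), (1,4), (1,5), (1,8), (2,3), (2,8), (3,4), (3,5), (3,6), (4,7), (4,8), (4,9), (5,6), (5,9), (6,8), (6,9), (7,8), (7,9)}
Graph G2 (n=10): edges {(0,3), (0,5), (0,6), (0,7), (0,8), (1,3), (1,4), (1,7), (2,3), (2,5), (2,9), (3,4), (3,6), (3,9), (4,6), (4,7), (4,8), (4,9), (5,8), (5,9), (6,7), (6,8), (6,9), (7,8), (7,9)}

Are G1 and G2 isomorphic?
Yes, isomorphic

The graphs are isomorphic.
One valid mapping φ: V(G1) → V(G2): 0→6, 1→4, 2→1, 3→7, 4→9, 5→8, 6→0, 7→2, 8→3, 9→5

Verify φ preserves adjacency — for each edge of G1, its image is an edge of G2:
  (0,1) → (φ(0),φ(1)) = (4,6) ∈ E(G2) ✓
  (0,3) → (φ(0),φ(3)) = (6,7) ∈ E(G2) ✓
  (0,4) → (φ(0),φ(4)) = (6,9) ∈ E(G2) ✓
  (0,5) → (φ(0),φ(5)) = (6,8) ∈ E(G2) ✓
  (0,6) → (φ(0),φ(6)) = (0,6) ∈ E(G2) ✓
  (0,8) → (φ(0),φ(8)) = (3,6) ∈ E(G2) ✓
  (1,2) → (φ(1),φ(2)) = (1,4) ∈ E(G2) ✓
  (1,3) → (φ(1),φ(3)) = (4,7) ∈ E(G2) ✓
  (1,4) → (φ(1),φ(4)) = (4,9) ∈ E(G2) ✓
  (1,5) → (φ(1),φ(5)) = (4,8) ∈ E(G2) ✓
  (1,8) → (φ(1),φ(8)) = (3,4) ∈ E(G2) ✓
  (2,3) → (φ(2),φ(3)) = (1,7) ∈ E(G2) ✓
  (2,8) → (φ(2),φ(8)) = (1,3) ∈ E(G2) ✓
  (3,4) → (φ(3),φ(4)) = (7,9) ∈ E(G2) ✓
  (3,5) → (φ(3),φ(5)) = (7,8) ∈ E(G2) ✓
  (3,6) → (φ(3),φ(6)) = (0,7) ∈ E(G2) ✓
  (4,7) → (φ(4),φ(7)) = (2,9) ∈ E(G2) ✓
  (4,8) → (φ(4),φ(8)) = (3,9) ∈ E(G2) ✓
  (4,9) → (φ(4),φ(9)) = (5,9) ∈ E(G2) ✓
  (5,6) → (φ(5),φ(6)) = (0,8) ∈ E(G2) ✓
  (5,9) → (φ(5),φ(9)) = (5,8) ∈ E(G2) ✓
  (6,8) → (φ(6),φ(8)) = (0,3) ∈ E(G2) ✓
  (6,9) → (φ(6),φ(9)) = (0,5) ∈ E(G2) ✓
  (7,8) → (φ(7),φ(8)) = (2,3) ∈ E(G2) ✓
  (7,9) → (φ(7),φ(9)) = (2,5) ∈ E(G2) ✓
All 25 edges of G1 map to edges of G2, and |E(G1)| = |E(G2)| = 25, so φ is a bijection on edges as well as vertices. Hence G1 ≅ G2.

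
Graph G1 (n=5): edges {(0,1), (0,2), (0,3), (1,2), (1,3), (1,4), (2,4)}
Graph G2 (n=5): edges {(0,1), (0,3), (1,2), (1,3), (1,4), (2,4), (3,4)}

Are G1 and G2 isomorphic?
Yes, isomorphic

The graphs are isomorphic.
One valid mapping φ: V(G1) → V(G2): 0→4, 1→1, 2→3, 3→2, 4→0

Verify φ preserves adjacency — for each edge of G1, its image is an edge of G2:
  (0,1) → (φ(0),φ(1)) = (1,4) ∈ E(G2) ✓
  (0,2) → (φ(0),φ(2)) = (3,4) ∈ E(G2) ✓
  (0,3) → (φ(0),φ(3)) = (2,4) ∈ E(G2) ✓
  (1,2) → (φ(1),φ(2)) = (1,3) ∈ E(G2) ✓
  (1,3) → (φ(1),φ(3)) = (1,2) ∈ E(G2) ✓
  (1,4) → (φ(1),φ(4)) = (0,1) ∈ E(G2) ✓
  (2,4) → (φ(2),φ(4)) = (0,3) ∈ E(G2) ✓
All 7 edges of G1 map to edges of G2, and |E(G1)| = |E(G2)| = 7, so φ is a bijection on edges as well as vertices. Hence G1 ≅ G2.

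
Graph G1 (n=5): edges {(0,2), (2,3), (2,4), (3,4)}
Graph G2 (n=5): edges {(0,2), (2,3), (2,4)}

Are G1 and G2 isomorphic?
No, not isomorphic

The graphs are NOT isomorphic.

Counting edges: G1 has 4 edge(s); G2 has 3 edge(s).
Edge count is an isomorphism invariant (a bijection on vertices induces a bijection on edges), so differing edge counts rule out isomorphism.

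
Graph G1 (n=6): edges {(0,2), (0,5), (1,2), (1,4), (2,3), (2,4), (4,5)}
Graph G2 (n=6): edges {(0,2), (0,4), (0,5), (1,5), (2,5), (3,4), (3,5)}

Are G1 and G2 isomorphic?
Yes, isomorphic

The graphs are isomorphic.
One valid mapping φ: V(G1) → V(G2): 0→3, 1→2, 2→5, 3→1, 4→0, 5→4

Verify φ preserves adjacency — for each edge of G1, its image is an edge of G2:
  (0,2) → (φ(0),φ(2)) = (3,5) ∈ E(G2) ✓
  (0,5) → (φ(0),φ(5)) = (3,4) ∈ E(G2) ✓
  (1,2) → (φ(1),φ(2)) = (2,5) ∈ E(G2) ✓
  (1,4) → (φ(1),φ(4)) = (0,2) ∈ E(G2) ✓
  (2,3) → (φ(2),φ(3)) = (1,5) ∈ E(G2) ✓
  (2,4) → (φ(2),φ(4)) = (0,5) ∈ E(G2) ✓
  (4,5) → (φ(4),φ(5)) = (0,4) ∈ E(G2) ✓
All 7 edges of G1 map to edges of G2, and |E(G1)| = |E(G2)| = 7, so φ is a bijection on edges as well as vertices. Hence G1 ≅ G2.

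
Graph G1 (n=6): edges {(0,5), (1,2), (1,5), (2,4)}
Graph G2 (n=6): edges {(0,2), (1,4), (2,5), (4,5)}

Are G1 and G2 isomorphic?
Yes, isomorphic

The graphs are isomorphic.
One valid mapping φ: V(G1) → V(G2): 0→1, 1→5, 2→2, 3→3, 4→0, 5→4

Verify φ preserves adjacency — for each edge of G1, its image is an edge of G2:
  (0,5) → (φ(0),φ(5)) = (1,4) ∈ E(G2) ✓
  (1,2) → (φ(1),φ(2)) = (2,5) ∈ E(G2) ✓
  (1,5) → (φ(1),φ(5)) = (4,5) ∈ E(G2) ✓
  (2,4) → (φ(2),φ(4)) = (0,2) ∈ E(G2) ✓
All 4 edges of G1 map to edges of G2, and |E(G1)| = |E(G2)| = 4, so φ is a bijection on edges as well as vertices. Hence G1 ≅ G2.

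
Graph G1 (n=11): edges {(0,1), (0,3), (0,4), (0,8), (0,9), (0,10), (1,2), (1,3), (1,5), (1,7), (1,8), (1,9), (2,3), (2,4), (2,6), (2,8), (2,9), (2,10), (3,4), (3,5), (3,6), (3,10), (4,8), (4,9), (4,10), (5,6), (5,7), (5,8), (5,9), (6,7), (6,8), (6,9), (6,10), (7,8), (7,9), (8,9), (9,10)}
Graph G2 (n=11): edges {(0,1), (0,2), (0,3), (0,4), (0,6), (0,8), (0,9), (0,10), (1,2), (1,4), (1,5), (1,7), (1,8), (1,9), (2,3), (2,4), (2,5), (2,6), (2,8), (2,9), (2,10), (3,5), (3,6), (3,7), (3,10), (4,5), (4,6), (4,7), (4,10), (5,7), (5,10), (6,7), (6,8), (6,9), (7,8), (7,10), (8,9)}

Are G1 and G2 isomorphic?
Yes, isomorphic

The graphs are isomorphic.
One valid mapping φ: V(G1) → V(G2): 0→3, 1→6, 2→4, 3→7, 4→10, 5→8, 6→1, 7→9, 8→0, 9→2, 10→5

Verify φ preserves adjacency — for each edge of G1, its image is an edge of G2:
  (0,1) → (φ(0),φ(1)) = (3,6) ∈ E(G2) ✓
  (0,3) → (φ(0),φ(3)) = (3,7) ∈ E(G2) ✓
  (0,4) → (φ(0),φ(4)) = (3,10) ∈ E(G2) ✓
  (0,8) → (φ(0),φ(8)) = (0,3) ∈ E(G2) ✓
  (0,9) → (φ(0),φ(9)) = (2,3) ∈ E(G2) ✓
  (0,10) → (φ(0),φ(10)) = (3,5) ∈ E(G2) ✓
  (1,2) → (φ(1),φ(2)) = (4,6) ∈ E(G2) ✓
  (1,3) → (φ(1),φ(3)) = (6,7) ∈ E(G2) ✓
  (1,5) → (φ(1),φ(5)) = (6,8) ∈ E(G2) ✓
  (1,7) → (φ(1),φ(7)) = (6,9) ∈ E(G2) ✓
  (1,8) → (φ(1),φ(8)) = (0,6) ∈ E(G2) ✓
  (1,9) → (φ(1),φ(9)) = (2,6) ∈ E(G2) ✓
  (2,3) → (φ(2),φ(3)) = (4,7) ∈ E(G2) ✓
  (2,4) → (φ(2),φ(4)) = (4,10) ∈ E(G2) ✓
  (2,6) → (φ(2),φ(6)) = (1,4) ∈ E(G2) ✓
  (2,8) → (φ(2),φ(8)) = (0,4) ∈ E(G2) ✓
  (2,9) → (φ(2),φ(9)) = (2,4) ∈ E(G2) ✓
  (2,10) → (φ(2),φ(10)) = (4,5) ∈ E(G2) ✓
  (3,4) → (φ(3),φ(4)) = (7,10) ∈ E(G2) ✓
  (3,5) → (φ(3),φ(5)) = (7,8) ∈ E(G2) ✓
  (3,6) → (φ(3),φ(6)) = (1,7) ∈ E(G2) ✓
  (3,10) → (φ(3),φ(10)) = (5,7) ∈ E(G2) ✓
  (4,8) → (φ(4),φ(8)) = (0,10) ∈ E(G2) ✓
  (4,9) → (φ(4),φ(9)) = (2,10) ∈ E(G2) ✓
  (4,10) → (φ(4),φ(10)) = (5,10) ∈ E(G2) ✓
  (5,6) → (φ(5),φ(6)) = (1,8) ∈ E(G2) ✓
  (5,7) → (φ(5),φ(7)) = (8,9) ∈ E(G2) ✓
  (5,8) → (φ(5),φ(8)) = (0,8) ∈ E(G2) ✓
  (5,9) → (φ(5),φ(9)) = (2,8) ∈ E(G2) ✓
  (6,7) → (φ(6),φ(7)) = (1,9) ∈ E(G2) ✓
  (6,8) → (φ(6),φ(8)) = (0,1) ∈ E(G2) ✓
  (6,9) → (φ(6),φ(9)) = (1,2) ∈ E(G2) ✓
  (6,10) → (φ(6),φ(10)) = (1,5) ∈ E(G2) ✓
  (7,8) → (φ(7),φ(8)) = (0,9) ∈ E(G2) ✓
  (7,9) → (φ(7),φ(9)) = (2,9) ∈ E(G2) ✓
  (8,9) → (φ(8),φ(9)) = (0,2) ∈ E(G2) ✓
  (9,10) → (φ(9),φ(10)) = (2,5) ∈ E(G2) ✓
All 37 edges of G1 map to edges of G2, and |E(G1)| = |E(G2)| = 37, so φ is a bijection on edges as well as vertices. Hence G1 ≅ G2.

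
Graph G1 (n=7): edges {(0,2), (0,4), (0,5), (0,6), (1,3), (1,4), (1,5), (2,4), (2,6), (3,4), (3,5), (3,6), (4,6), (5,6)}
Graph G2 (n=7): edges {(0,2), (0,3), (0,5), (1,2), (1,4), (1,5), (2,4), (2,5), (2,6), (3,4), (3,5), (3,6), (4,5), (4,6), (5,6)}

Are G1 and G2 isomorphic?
No, not isomorphic

The graphs are NOT isomorphic.

Counting triangles (3-cliques): G1 has 9, G2 has 12.
Triangle count is an isomorphism invariant, so differing triangle counts rule out isomorphism.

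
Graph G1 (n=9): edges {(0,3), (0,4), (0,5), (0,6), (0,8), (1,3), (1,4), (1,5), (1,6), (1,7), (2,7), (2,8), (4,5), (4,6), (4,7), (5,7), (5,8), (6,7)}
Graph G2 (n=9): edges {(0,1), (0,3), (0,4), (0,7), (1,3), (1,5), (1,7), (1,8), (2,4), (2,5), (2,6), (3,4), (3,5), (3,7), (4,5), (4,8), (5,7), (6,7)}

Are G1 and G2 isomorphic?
Yes, isomorphic

The graphs are isomorphic.
One valid mapping φ: V(G1) → V(G2): 0→4, 1→1, 2→6, 3→8, 4→3, 5→5, 6→0, 7→7, 8→2

Verify φ preserves adjacency — for each edge of G1, its image is an edge of G2:
  (0,3) → (φ(0),φ(3)) = (4,8) ∈ E(G2) ✓
  (0,4) → (φ(0),φ(4)) = (3,4) ∈ E(G2) ✓
  (0,5) → (φ(0),φ(5)) = (4,5) ∈ E(G2) ✓
  (0,6) → (φ(0),φ(6)) = (0,4) ∈ E(G2) ✓
  (0,8) → (φ(0),φ(8)) = (2,4) ∈ E(G2) ✓
  (1,3) → (φ(1),φ(3)) = (1,8) ∈ E(G2) ✓
  (1,4) → (φ(1),φ(4)) = (1,3) ∈ E(G2) ✓
  (1,5) → (φ(1),φ(5)) = (1,5) ∈ E(G2) ✓
  (1,6) → (φ(1),φ(6)) = (0,1) ∈ E(G2) ✓
  (1,7) → (φ(1),φ(7)) = (1,7) ∈ E(G2) ✓
  (2,7) → (φ(2),φ(7)) = (6,7) ∈ E(G2) ✓
  (2,8) → (φ(2),φ(8)) = (2,6) ∈ E(G2) ✓
  (4,5) → (φ(4),φ(5)) = (3,5) ∈ E(G2) ✓
  (4,6) → (φ(4),φ(6)) = (0,3) ∈ E(G2) ✓
  (4,7) → (φ(4),φ(7)) = (3,7) ∈ E(G2) ✓
  (5,7) → (φ(5),φ(7)) = (5,7) ∈ E(G2) ✓
  (5,8) → (φ(5),φ(8)) = (2,5) ∈ E(G2) ✓
  (6,7) → (φ(6),φ(7)) = (0,7) ∈ E(G2) ✓
All 18 edges of G1 map to edges of G2, and |E(G1)| = |E(G2)| = 18, so φ is a bijection on edges as well as vertices. Hence G1 ≅ G2.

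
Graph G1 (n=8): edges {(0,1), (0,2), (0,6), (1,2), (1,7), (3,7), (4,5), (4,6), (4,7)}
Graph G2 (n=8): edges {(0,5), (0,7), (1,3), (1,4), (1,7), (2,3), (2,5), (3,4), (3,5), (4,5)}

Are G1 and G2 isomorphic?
No, not isomorphic

The graphs are NOT isomorphic.

Connected components of G1: 1 component(s) with vertex sets [[0, 1, 2, 3, 4, 5, 6, 7]], sizes [8].
Connected components of G2: 2 component(s) with vertex sets [[6], [0, 1, 2, 3, 4, 5, 7]], sizes [1, 7].
The number of connected components (and the multiset of component sizes) is an isomorphism invariant — an isomorphism maps each component of G1 bijectively onto a component of G2. Since G1 has 1 component(s) and G2 has 2, they cannot be isomorphic.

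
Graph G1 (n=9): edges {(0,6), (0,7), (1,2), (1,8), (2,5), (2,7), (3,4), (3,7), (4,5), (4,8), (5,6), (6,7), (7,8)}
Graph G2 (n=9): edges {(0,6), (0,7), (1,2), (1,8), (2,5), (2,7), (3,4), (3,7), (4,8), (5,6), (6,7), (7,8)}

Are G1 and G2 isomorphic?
No, not isomorphic

The graphs are NOT isomorphic.

Counting edges: G1 has 13 edge(s); G2 has 12 edge(s).
Edge count is an isomorphism invariant (a bijection on vertices induces a bijection on edges), so differing edge counts rule out isomorphism.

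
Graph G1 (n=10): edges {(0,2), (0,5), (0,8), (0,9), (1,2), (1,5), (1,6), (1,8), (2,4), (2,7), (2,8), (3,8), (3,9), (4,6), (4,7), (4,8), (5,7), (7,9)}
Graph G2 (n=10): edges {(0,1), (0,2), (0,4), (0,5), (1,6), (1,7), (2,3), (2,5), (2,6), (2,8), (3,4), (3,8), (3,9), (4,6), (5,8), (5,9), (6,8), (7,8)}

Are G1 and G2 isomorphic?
Yes, isomorphic

The graphs are isomorphic.
One valid mapping φ: V(G1) → V(G2): 0→6, 1→3, 2→2, 3→7, 4→5, 5→4, 6→9, 7→0, 8→8, 9→1

Verify φ preserves adjacency — for each edge of G1, its image is an edge of G2:
  (0,2) → (φ(0),φ(2)) = (2,6) ∈ E(G2) ✓
  (0,5) → (φ(0),φ(5)) = (4,6) ∈ E(G2) ✓
  (0,8) → (φ(0),φ(8)) = (6,8) ∈ E(G2) ✓
  (0,9) → (φ(0),φ(9)) = (1,6) ∈ E(G2) ✓
  (1,2) → (φ(1),φ(2)) = (2,3) ∈ E(G2) ✓
  (1,5) → (φ(1),φ(5)) = (3,4) ∈ E(G2) ✓
  (1,6) → (φ(1),φ(6)) = (3,9) ∈ E(G2) ✓
  (1,8) → (φ(1),φ(8)) = (3,8) ∈ E(G2) ✓
  (2,4) → (φ(2),φ(4)) = (2,5) ∈ E(G2) ✓
  (2,7) → (φ(2),φ(7)) = (0,2) ∈ E(G2) ✓
  (2,8) → (φ(2),φ(8)) = (2,8) ∈ E(G2) ✓
  (3,8) → (φ(3),φ(8)) = (7,8) ∈ E(G2) ✓
  (3,9) → (φ(3),φ(9)) = (1,7) ∈ E(G2) ✓
  (4,6) → (φ(4),φ(6)) = (5,9) ∈ E(G2) ✓
  (4,7) → (φ(4),φ(7)) = (0,5) ∈ E(G2) ✓
  (4,8) → (φ(4),φ(8)) = (5,8) ∈ E(G2) ✓
  (5,7) → (φ(5),φ(7)) = (0,4) ∈ E(G2) ✓
  (7,9) → (φ(7),φ(9)) = (0,1) ∈ E(G2) ✓
All 18 edges of G1 map to edges of G2, and |E(G1)| = |E(G2)| = 18, so φ is a bijection on edges as well as vertices. Hence G1 ≅ G2.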